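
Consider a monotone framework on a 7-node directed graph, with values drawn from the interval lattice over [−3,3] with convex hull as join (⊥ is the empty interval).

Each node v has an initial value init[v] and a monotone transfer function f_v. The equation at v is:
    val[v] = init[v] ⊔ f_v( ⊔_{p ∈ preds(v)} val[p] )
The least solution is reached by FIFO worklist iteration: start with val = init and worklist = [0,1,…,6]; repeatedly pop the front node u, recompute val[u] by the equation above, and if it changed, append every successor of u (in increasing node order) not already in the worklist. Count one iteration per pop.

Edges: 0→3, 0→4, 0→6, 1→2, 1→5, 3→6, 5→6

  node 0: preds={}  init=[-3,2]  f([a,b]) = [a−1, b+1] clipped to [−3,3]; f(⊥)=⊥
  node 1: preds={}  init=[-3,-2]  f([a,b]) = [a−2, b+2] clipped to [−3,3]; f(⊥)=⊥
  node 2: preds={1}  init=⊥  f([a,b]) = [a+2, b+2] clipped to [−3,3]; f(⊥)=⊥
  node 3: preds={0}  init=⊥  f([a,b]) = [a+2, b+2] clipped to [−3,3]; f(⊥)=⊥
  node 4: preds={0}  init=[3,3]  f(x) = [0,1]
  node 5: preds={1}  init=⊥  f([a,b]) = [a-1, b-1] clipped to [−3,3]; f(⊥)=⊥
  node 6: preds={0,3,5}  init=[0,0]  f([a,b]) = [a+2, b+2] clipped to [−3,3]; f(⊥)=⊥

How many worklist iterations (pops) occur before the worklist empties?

Worklist (7 pops):
  #1 pop 0: in=⊥ → [-3,2] (no change)
  #2 pop 1: in=⊥ → [-3,-2] (no change)
  #3 pop 2: in=[-3,-2] → [-1,0] (was ⊥); enqueue []
  #4 pop 3: in=[-3,2] → [-1,3] (was ⊥); enqueue []
  #5 pop 4: in=[-3,2] → [0,3] (was [3,3]); enqueue []
  #6 pop 5: in=[-3,-2] → [-3,-3] (was ⊥); enqueue []
  #7 pop 6: in=[-3,3] → [-1,3] (was [0,0]); enqueue []

Fixpoint:
  val[0] = [-3,2]
  val[1] = [-3,-2]
  val[2] = [-1,0]
  val[3] = [-1,3]
  val[4] = [0,3]
  val[5] = [-3,-3]
  val[6] = [-1,3]

7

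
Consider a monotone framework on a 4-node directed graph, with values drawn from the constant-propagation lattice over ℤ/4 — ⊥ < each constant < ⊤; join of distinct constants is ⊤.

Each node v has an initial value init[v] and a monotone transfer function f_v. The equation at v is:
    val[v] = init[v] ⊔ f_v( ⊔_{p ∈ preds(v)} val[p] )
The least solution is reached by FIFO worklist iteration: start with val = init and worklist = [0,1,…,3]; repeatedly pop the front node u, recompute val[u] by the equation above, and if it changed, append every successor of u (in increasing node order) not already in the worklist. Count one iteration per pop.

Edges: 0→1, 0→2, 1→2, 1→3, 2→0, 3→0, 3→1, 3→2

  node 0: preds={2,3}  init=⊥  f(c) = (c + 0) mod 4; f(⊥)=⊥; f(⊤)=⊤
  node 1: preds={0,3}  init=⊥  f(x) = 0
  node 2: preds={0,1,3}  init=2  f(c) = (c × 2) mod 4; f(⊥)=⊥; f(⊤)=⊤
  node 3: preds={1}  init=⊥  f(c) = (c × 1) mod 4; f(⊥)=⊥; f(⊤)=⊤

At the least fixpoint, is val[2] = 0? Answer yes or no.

Trace (7 dequeues):
  [1] u=0 | in 2 | out 2 | prev ⊥ | push {}
  [2] u=1 | in 2 | out 0 | prev ⊥ | push {}
  [3] u=2 | in ⊤ | out ⊤ | prev 2 | push {0}
  [4] u=3 | in 0 | out 0 | prev ⊥ | push {1,2}
  [5] u=0 | in ⊤ | out ⊤ | prev 2 | push {}
  [6] u=1 | in ⊤ | out 0 | ==
  [7] u=2 | in ⊤ | out ⊤ | ==

Converged values:
  [0] ⊤
  [1] 0
  [2] ⊤
  [3] 0

no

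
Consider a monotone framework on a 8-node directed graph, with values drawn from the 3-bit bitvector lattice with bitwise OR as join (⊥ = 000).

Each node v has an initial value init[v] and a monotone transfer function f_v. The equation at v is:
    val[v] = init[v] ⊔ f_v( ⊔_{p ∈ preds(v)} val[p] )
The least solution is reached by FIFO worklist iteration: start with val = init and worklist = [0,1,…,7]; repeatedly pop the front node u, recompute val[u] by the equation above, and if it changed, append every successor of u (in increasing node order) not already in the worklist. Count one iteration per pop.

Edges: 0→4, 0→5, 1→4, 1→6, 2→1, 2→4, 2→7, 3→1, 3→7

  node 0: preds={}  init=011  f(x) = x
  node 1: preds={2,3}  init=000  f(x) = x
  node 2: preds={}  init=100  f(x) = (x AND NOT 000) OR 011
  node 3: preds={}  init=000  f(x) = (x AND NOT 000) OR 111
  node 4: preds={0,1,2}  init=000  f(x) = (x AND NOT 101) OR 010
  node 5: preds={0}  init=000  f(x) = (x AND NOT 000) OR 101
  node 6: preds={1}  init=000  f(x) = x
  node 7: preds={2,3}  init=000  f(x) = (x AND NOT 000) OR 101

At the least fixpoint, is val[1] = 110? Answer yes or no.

no

Worklist (11 pops):
  #1 pop 0: in=000 → 011 (no change)
  #2 pop 1: in=100 → 100 (was 000); enqueue []
  #3 pop 2: in=000 → 111 (was 100); enqueue [1]
  #4 pop 3: in=000 → 111 (was 000); enqueue []
  #5 pop 4: in=111 → 010 (was 000); enqueue []
  #6 pop 5: in=011 → 111 (was 000); enqueue []
  #7 pop 6: in=100 → 100 (was 000); enqueue []
  #8 pop 7: in=111 → 111 (was 000); enqueue []
  #9 pop 1: in=111 → 111 (was 100); enqueue [4,6]
  #10 pop 4: in=111 → 010 (no change)
  #11 pop 6: in=111 → 111 (was 100); enqueue []

Fixpoint:
  val[0] = 011
  val[1] = 111
  val[2] = 111
  val[3] = 111
  val[4] = 010
  val[5] = 111
  val[6] = 111
  val[7] = 111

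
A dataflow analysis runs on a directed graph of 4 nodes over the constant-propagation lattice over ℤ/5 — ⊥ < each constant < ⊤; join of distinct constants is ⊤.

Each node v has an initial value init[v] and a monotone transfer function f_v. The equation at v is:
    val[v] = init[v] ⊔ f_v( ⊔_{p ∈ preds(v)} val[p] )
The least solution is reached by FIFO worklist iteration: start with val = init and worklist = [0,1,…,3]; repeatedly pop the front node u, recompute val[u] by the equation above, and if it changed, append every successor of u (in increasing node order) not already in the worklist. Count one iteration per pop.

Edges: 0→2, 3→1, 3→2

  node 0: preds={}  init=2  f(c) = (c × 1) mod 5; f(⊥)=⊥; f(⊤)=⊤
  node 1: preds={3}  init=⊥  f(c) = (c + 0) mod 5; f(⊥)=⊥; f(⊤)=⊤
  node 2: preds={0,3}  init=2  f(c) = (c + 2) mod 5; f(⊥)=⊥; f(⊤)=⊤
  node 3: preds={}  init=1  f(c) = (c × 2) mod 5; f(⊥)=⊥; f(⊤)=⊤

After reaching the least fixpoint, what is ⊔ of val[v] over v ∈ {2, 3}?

Worklist (4 pops):
  #1 pop 0: in=⊥ → 2 (no change)
  #2 pop 1: in=1 → 1 (was ⊥); enqueue []
  #3 pop 2: in=⊤ → ⊤ (was 2); enqueue []
  #4 pop 3: in=⊥ → 1 (no change)

Fixpoint:
  val[0] = 2
  val[1] = 1
  val[2] = ⊤
  val[3] = 1

⊤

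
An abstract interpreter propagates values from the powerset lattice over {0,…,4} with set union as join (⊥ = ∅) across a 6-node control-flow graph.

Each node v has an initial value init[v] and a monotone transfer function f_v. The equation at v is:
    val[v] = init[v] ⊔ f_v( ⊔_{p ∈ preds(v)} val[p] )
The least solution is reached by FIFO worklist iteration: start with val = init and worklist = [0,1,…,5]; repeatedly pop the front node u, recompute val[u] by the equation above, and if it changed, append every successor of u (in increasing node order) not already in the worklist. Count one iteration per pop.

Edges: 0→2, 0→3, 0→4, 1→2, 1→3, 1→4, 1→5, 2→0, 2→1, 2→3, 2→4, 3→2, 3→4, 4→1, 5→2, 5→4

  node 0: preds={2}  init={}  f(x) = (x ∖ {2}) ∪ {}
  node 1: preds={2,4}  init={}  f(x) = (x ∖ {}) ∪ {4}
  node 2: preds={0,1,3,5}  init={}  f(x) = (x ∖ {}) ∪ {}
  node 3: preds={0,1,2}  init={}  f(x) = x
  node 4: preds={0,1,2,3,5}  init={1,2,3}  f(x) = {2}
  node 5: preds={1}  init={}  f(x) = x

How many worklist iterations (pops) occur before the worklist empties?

Iteration log — 11 steps:
  step 1. node 0  ⊔preds={}  new={}  stable
  step 2. node 1  ⊔preds={1,2,3}  new={1,2,3,4}  old={}  +wl: 
  step 3. node 2  ⊔preds={1,2,3,4}  new={1,2,3,4}  old={}  +wl: 0,1
  step 4. node 3  ⊔preds={1,2,3,4}  new={1,2,3,4}  old={}  +wl: 2
  step 5. node 4  ⊔preds={1,2,3,4}  new={1,2,3}  stable
  step 6. node 5  ⊔preds={1,2,3,4}  new={1,2,3,4}  old={}  +wl: 4
  step 7. node 0  ⊔preds={1,2,3,4}  new={1,3,4}  old={}  +wl: 3
  step 8. node 1  ⊔preds={1,2,3,4}  new={1,2,3,4}  stable
  step 9. node 2  ⊔preds={1,2,3,4}  new={1,2,3,4}  stable
  step 10. node 4  ⊔preds={1,2,3,4}  new={1,2,3}  stable
  step 11. node 3  ⊔preds={1,2,3,4}  new={1,2,3,4}  stable

Least fixpoint reached:
  node 0: {1,3,4}
  node 1: {1,2,3,4}
  node 2: {1,2,3,4}
  node 3: {1,2,3,4}
  node 4: {1,2,3}
  node 5: {1,2,3,4}

11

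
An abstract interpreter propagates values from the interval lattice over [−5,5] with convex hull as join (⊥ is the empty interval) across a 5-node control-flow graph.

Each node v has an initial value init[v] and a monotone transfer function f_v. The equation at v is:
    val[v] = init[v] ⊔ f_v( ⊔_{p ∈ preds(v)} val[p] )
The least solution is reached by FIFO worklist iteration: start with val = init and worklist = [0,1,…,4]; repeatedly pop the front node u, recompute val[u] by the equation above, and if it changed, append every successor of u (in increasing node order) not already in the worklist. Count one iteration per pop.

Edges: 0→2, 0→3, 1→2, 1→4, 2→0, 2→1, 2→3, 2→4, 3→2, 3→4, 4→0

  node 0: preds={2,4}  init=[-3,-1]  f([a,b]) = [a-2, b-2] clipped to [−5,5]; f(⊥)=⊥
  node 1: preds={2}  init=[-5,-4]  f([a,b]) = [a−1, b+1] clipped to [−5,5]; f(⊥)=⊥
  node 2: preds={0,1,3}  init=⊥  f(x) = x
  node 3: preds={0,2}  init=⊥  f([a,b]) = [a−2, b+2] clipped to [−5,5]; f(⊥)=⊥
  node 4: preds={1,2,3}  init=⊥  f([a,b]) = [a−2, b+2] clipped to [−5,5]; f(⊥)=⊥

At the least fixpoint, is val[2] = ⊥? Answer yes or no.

no

Trace (24 dequeues):
  [1] u=0 | in ⊥ | out [-3,-1] | ==
  [2] u=1 | in ⊥ | out [-5,-4] | ==
  [3] u=2 | in [-5,-1] | out [-5,-1] | prev ⊥ | push {0,1}
  [4] u=3 | in [-5,-1] | out [-5,1] | prev ⊥ | push {2}
  [5] u=4 | in [-5,1] | out [-5,3] | prev ⊥ | push {}
  [6] u=0 | in [-5,3] | out [-5,1] | prev [-3,-1] | push {3}
  [7] u=1 | in [-5,-1] | out [-5,0] | prev [-5,-4] | push {4}
  [8] u=2 | in [-5,1] | out [-5,1] | prev [-5,-1] | push {0,1}
  [9] u=3 | in [-5,1] | out [-5,3] | prev [-5,1] | push {2}
  [10] u=4 | in [-5,3] | out [-5,5] | prev [-5,3] | push {}
  [11] u=0 | in [-5,5] | out [-5,3] | prev [-5,1] | push {3}
  [12] u=1 | in [-5,1] | out [-5,2] | prev [-5,0] | push {4}
  [13] u=2 | in [-5,3] | out [-5,3] | prev [-5,1] | push {0,1}
  [14] u=3 | in [-5,3] | out [-5,5] | prev [-5,3] | push {2}
  [15] u=4 | in [-5,5] | out [-5,5] | ==
  [16] u=0 | in [-5,5] | out [-5,3] | ==
  [17] u=1 | in [-5,3] | out [-5,4] | prev [-5,2] | push {4}
  [18] u=2 | in [-5,5] | out [-5,5] | prev [-5,3] | push {0,1,3}
  [19] u=4 | in [-5,5] | out [-5,5] | ==
  [20] u=0 | in [-5,5] | out [-5,3] | ==
  [21] u=1 | in [-5,5] | out [-5,5] | prev [-5,4] | push {2,4}
  [22] u=3 | in [-5,5] | out [-5,5] | ==
  [23] u=2 | in [-5,5] | out [-5,5] | ==
  [24] u=4 | in [-5,5] | out [-5,5] | ==

Converged values:
  [0] [-5,3]
  [1] [-5,5]
  [2] [-5,5]
  [3] [-5,5]
  [4] [-5,5]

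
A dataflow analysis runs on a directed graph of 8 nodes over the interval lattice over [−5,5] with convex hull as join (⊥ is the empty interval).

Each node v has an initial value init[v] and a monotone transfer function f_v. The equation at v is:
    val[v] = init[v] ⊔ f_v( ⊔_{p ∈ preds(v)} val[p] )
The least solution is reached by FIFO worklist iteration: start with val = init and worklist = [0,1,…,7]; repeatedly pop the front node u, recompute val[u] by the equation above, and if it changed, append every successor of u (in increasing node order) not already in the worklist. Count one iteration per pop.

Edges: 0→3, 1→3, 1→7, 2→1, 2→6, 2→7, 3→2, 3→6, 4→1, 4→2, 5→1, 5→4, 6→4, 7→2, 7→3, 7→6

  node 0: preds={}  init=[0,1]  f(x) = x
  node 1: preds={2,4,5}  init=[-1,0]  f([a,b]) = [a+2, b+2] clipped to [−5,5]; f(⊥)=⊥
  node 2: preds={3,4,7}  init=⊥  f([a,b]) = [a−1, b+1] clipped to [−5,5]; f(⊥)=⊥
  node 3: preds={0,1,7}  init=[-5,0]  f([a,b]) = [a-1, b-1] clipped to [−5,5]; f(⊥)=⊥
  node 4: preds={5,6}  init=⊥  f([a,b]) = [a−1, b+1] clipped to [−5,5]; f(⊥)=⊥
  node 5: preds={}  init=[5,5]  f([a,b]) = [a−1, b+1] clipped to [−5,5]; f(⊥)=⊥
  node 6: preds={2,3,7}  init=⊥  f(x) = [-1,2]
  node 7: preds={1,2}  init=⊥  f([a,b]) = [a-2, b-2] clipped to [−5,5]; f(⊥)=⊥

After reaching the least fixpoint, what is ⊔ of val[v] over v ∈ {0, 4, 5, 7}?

[-5,5]

Worklist (16 pops):
  #1 pop 0: in=⊥ → [0,1] (no change)
  #2 pop 1: in=[5,5] → [-1,5] (was [-1,0]); enqueue []
  #3 pop 2: in=[-5,0] → [-5,1] (was ⊥); enqueue [1]
  #4 pop 3: in=[-1,5] → [-5,4] (was [-5,0]); enqueue [2]
  #5 pop 4: in=[5,5] → [4,5] (was ⊥); enqueue []
  #6 pop 5: in=⊥ → [5,5] (no change)
  #7 pop 6: in=[-5,4] → [-1,2] (was ⊥); enqueue [4]
  #8 pop 7: in=[-5,5] → [-5,3] (was ⊥); enqueue [3,6]
  #9 pop 1: in=[-5,5] → [-3,5] (was [-1,5]); enqueue [7]
  #10 pop 2: in=[-5,5] → [-5,5] (was [-5,1]); enqueue [1]
  #11 pop 4: in=[-1,5] → [-2,5] (was [4,5]); enqueue [2]
  #12 pop 3: in=[-5,5] → [-5,4] (no change)
  #13 pop 6: in=[-5,5] → [-1,2] (no change)
  #14 pop 7: in=[-5,5] → [-5,3] (no change)
  #15 pop 1: in=[-5,5] → [-3,5] (no change)
  #16 pop 2: in=[-5,5] → [-5,5] (no change)

Fixpoint:
  val[0] = [0,1]
  val[1] = [-3,5]
  val[2] = [-5,5]
  val[3] = [-5,4]
  val[4] = [-2,5]
  val[5] = [5,5]
  val[6] = [-1,2]
  val[7] = [-5,3]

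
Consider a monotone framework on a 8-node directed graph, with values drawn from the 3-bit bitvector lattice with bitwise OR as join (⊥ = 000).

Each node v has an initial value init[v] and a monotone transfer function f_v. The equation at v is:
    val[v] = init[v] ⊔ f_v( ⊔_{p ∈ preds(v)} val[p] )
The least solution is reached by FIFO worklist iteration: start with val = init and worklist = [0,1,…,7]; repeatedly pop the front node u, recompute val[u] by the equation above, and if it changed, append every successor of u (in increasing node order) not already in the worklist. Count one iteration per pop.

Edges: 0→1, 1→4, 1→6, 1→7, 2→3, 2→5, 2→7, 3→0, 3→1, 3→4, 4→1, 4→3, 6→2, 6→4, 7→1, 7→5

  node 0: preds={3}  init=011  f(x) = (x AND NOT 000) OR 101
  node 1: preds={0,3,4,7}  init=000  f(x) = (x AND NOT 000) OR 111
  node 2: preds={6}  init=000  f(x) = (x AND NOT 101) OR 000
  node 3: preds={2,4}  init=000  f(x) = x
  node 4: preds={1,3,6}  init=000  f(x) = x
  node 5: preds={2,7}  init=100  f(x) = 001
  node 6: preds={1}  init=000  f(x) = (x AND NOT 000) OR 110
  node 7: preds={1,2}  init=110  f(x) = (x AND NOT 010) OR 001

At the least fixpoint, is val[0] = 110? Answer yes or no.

no

Worklist (17 pops):
  #1 pop 0: in=000 → 111 (was 011); enqueue []
  #2 pop 1: in=111 → 111 (was 000); enqueue []
  #3 pop 2: in=000 → 000 (no change)
  #4 pop 3: in=000 → 000 (no change)
  #5 pop 4: in=111 → 111 (was 000); enqueue [1,3]
  #6 pop 5: in=110 → 101 (was 100); enqueue []
  #7 pop 6: in=111 → 111 (was 000); enqueue [2,4]
  #8 pop 7: in=111 → 111 (was 110); enqueue [5]
  #9 pop 1: in=111 → 111 (no change)
  #10 pop 3: in=111 → 111 (was 000); enqueue [0,1]
  #11 pop 2: in=111 → 010 (was 000); enqueue [3,7]
  #12 pop 4: in=111 → 111 (no change)
  #13 pop 5: in=111 → 101 (no change)
  #14 pop 0: in=111 → 111 (no change)
  #15 pop 1: in=111 → 111 (no change)
  #16 pop 3: in=111 → 111 (no change)
  #17 pop 7: in=111 → 111 (no change)

Fixpoint:
  val[0] = 111
  val[1] = 111
  val[2] = 010
  val[3] = 111
  val[4] = 111
  val[5] = 101
  val[6] = 111
  val[7] = 111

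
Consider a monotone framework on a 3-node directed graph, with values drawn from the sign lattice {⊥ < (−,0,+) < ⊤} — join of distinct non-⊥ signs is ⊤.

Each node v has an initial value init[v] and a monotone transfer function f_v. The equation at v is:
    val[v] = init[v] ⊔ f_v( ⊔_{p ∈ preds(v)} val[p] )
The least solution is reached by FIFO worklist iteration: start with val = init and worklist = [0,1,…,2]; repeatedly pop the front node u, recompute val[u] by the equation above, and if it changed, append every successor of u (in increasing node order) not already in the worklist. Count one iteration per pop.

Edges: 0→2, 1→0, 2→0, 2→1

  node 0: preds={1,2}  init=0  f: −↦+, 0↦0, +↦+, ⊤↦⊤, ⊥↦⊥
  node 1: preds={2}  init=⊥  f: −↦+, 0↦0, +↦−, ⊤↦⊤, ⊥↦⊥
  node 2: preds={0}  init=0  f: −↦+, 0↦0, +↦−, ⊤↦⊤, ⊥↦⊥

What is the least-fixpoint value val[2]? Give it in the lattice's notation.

0

Iteration log — 4 steps:
  step 1. node 0  ⊔preds=0  new=0  stable
  step 2. node 1  ⊔preds=0  new=0  old=⊥  +wl: 0
  step 3. node 2  ⊔preds=0  new=0  stable
  step 4. node 0  ⊔preds=0  new=0  stable

Least fixpoint reached:
  node 0: 0
  node 1: 0
  node 2: 0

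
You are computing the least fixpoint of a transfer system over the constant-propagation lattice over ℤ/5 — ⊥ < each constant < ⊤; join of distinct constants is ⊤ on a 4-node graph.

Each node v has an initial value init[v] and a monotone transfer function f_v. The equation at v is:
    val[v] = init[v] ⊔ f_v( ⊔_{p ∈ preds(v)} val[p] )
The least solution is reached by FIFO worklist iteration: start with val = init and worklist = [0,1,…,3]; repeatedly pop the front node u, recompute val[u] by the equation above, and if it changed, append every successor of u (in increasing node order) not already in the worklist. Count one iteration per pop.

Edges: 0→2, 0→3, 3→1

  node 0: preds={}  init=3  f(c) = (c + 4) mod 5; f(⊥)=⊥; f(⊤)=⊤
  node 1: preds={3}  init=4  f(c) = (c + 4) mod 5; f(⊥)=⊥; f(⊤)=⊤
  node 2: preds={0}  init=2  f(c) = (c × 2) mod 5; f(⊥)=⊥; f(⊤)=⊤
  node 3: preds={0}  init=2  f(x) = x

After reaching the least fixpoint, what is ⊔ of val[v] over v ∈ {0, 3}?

Iteration log — 5 steps:
  step 1. node 0  ⊔preds=⊥  new=3  stable
  step 2. node 1  ⊔preds=2  new=⊤  old=4  +wl: 
  step 3. node 2  ⊔preds=3  new=⊤  old=2  +wl: 
  step 4. node 3  ⊔preds=3  new=⊤  old=2  +wl: 1
  step 5. node 1  ⊔preds=⊤  new=⊤  stable

Least fixpoint reached:
  node 0: 3
  node 1: ⊤
  node 2: ⊤
  node 3: ⊤

⊤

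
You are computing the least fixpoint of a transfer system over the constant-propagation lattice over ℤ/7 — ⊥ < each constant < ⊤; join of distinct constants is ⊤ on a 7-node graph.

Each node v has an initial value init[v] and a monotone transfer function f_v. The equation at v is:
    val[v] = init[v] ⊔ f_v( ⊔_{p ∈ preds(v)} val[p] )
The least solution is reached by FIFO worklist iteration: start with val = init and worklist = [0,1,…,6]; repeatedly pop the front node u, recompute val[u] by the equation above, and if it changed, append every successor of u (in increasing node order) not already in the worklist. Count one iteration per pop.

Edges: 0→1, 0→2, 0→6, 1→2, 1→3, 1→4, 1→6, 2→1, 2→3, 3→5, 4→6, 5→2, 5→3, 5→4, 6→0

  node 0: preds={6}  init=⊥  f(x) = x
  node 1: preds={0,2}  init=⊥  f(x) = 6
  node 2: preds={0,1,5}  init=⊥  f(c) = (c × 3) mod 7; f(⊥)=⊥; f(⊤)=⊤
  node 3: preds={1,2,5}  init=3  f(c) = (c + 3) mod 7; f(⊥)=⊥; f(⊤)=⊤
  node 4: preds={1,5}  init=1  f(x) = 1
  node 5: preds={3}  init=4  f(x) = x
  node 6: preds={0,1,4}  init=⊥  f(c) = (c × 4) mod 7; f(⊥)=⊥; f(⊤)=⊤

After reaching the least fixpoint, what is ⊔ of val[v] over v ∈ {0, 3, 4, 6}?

Trace (15 dequeues):
  [1] u=0 | in ⊥ | out ⊥ | ==
  [2] u=1 | in ⊥ | out 6 | prev ⊥ | push {}
  [3] u=2 | in ⊤ | out ⊤ | prev ⊥ | push {1}
  [4] u=3 | in ⊤ | out ⊤ | prev 3 | push {}
  [5] u=4 | in ⊤ | out 1 | ==
  [6] u=5 | in ⊤ | out ⊤ | prev 4 | push {2,3,4}
  [7] u=6 | in ⊤ | out ⊤ | prev ⊥ | push {0}
  [8] u=1 | in ⊤ | out 6 | ==
  [9] u=2 | in ⊤ | out ⊤ | ==
  [10] u=3 | in ⊤ | out ⊤ | ==
  [11] u=4 | in ⊤ | out 1 | ==
  [12] u=0 | in ⊤ | out ⊤ | prev ⊥ | push {1,2,6}
  [13] u=1 | in ⊤ | out 6 | ==
  [14] u=2 | in ⊤ | out ⊤ | ==
  [15] u=6 | in ⊤ | out ⊤ | ==

Converged values:
  [0] ⊤
  [1] 6
  [2] ⊤
  [3] ⊤
  [4] 1
  [5] ⊤
  [6] ⊤

⊤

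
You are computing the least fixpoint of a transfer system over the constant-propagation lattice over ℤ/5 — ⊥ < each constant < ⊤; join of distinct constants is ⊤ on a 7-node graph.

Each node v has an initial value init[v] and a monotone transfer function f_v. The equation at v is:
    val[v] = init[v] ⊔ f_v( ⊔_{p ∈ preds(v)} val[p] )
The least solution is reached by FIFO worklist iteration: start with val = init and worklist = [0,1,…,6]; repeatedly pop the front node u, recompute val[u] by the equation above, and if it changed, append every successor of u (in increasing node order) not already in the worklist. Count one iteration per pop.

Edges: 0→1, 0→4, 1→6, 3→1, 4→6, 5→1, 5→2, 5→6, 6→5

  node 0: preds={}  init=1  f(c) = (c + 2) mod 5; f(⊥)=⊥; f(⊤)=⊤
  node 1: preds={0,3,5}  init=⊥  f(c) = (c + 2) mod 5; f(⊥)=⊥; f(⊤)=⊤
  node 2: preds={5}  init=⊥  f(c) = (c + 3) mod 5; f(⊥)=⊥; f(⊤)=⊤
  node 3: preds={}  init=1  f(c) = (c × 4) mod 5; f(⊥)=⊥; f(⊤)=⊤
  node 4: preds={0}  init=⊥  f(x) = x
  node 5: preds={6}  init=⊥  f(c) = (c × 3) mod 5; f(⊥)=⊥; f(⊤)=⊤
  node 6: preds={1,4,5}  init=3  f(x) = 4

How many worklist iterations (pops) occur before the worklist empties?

Iteration log — 13 steps:
  step 1. node 0  ⊔preds=⊥  new=1  stable
  step 2. node 1  ⊔preds=1  new=3  old=⊥  +wl: 
  step 3. node 2  ⊔preds=⊥  new=⊥  stable
  step 4. node 3  ⊔preds=⊥  new=1  stable
  step 5. node 4  ⊔preds=1  new=1  old=⊥  +wl: 
  step 6. node 5  ⊔preds=3  new=4  old=⊥  +wl: 1,2
  step 7. node 6  ⊔preds=⊤  new=⊤  old=3  +wl: 5
  step 8. node 1  ⊔preds=⊤  new=⊤  old=3  +wl: 6
  step 9. node 2  ⊔preds=4  new=2  old=⊥  +wl: 
  step 10. node 5  ⊔preds=⊤  new=⊤  old=4  +wl: 1,2
  step 11. node 6  ⊔preds=⊤  new=⊤  stable
  step 12. node 1  ⊔preds=⊤  new=⊤  stable
  step 13. node 2  ⊔preds=⊤  new=⊤  old=2  +wl: 

Least fixpoint reached:
  node 0: 1
  node 1: ⊤
  node 2: ⊤
  node 3: 1
  node 4: 1
  node 5: ⊤
  node 6: ⊤

13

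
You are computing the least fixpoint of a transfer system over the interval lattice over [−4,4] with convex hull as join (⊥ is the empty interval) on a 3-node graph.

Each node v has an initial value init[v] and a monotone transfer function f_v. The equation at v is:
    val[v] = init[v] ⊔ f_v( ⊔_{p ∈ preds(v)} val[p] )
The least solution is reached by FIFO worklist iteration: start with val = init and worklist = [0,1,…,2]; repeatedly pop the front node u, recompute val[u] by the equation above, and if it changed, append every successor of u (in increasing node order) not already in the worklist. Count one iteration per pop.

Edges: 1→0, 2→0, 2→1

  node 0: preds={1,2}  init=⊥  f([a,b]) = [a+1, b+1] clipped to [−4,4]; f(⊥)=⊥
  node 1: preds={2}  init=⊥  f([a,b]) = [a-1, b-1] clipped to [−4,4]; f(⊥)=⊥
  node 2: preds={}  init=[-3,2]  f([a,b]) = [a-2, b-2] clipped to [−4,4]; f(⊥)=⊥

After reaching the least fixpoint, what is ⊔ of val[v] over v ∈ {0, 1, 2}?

[-4,3]

Trace (4 dequeues):
  [1] u=0 | in [-3,2] | out [-2,3] | prev ⊥ | push {}
  [2] u=1 | in [-3,2] | out [-4,1] | prev ⊥ | push {0}
  [3] u=2 | in ⊥ | out [-3,2] | ==
  [4] u=0 | in [-4,2] | out [-3,3] | prev [-2,3] | push {}

Converged values:
  [0] [-3,3]
  [1] [-4,1]
  [2] [-3,2]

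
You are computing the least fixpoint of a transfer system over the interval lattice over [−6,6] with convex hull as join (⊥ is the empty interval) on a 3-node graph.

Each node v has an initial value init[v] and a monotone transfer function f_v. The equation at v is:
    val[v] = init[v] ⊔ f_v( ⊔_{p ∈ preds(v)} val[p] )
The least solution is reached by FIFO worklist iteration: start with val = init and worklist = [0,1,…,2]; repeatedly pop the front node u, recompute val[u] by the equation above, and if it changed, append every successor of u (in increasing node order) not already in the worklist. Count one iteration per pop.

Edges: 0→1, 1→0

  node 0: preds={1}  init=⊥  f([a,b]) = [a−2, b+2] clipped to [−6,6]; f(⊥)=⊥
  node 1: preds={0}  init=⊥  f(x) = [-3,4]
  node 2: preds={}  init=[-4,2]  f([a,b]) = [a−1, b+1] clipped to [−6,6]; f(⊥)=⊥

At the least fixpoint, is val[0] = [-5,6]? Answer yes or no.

yes

Iteration log — 5 steps:
  step 1. node 0  ⊔preds=⊥  new=⊥  stable
  step 2. node 1  ⊔preds=⊥  new=[-3,4]  old=⊥  +wl: 0
  step 3. node 2  ⊔preds=⊥  new=[-4,2]  stable
  step 4. node 0  ⊔preds=[-3,4]  new=[-5,6]  old=⊥  +wl: 1
  step 5. node 1  ⊔preds=[-5,6]  new=[-3,4]  stable

Least fixpoint reached:
  node 0: [-5,6]
  node 1: [-3,4]
  node 2: [-4,2]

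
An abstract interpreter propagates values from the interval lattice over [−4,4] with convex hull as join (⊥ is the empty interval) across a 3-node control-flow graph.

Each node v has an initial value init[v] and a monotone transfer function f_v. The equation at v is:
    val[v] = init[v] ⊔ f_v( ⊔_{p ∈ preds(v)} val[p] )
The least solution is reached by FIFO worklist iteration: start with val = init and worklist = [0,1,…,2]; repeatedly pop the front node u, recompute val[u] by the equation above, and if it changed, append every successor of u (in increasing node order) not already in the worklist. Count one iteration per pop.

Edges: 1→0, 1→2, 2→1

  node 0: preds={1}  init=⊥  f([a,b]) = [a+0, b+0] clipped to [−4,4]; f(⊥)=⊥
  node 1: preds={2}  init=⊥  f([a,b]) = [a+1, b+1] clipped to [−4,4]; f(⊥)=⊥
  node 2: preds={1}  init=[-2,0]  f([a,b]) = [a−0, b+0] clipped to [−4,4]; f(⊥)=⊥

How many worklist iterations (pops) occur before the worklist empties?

14

Iteration log — 14 steps:
  step 1. node 0  ⊔preds=⊥  new=⊥  stable
  step 2. node 1  ⊔preds=[-2,0]  new=[-1,1]  old=⊥  +wl: 0
  step 3. node 2  ⊔preds=[-1,1]  new=[-2,1]  old=[-2,0]  +wl: 1
  step 4. node 0  ⊔preds=[-1,1]  new=[-1,1]  old=⊥  +wl: 
  step 5. node 1  ⊔preds=[-2,1]  new=[-1,2]  old=[-1,1]  +wl: 0,2
  step 6. node 0  ⊔preds=[-1,2]  new=[-1,2]  old=[-1,1]  +wl: 
  step 7. node 2  ⊔preds=[-1,2]  new=[-2,2]  old=[-2,1]  +wl: 1
  step 8. node 1  ⊔preds=[-2,2]  new=[-1,3]  old=[-1,2]  +wl: 0,2
  step 9. node 0  ⊔preds=[-1,3]  new=[-1,3]  old=[-1,2]  +wl: 
  step 10. node 2  ⊔preds=[-1,3]  new=[-2,3]  old=[-2,2]  +wl: 1
  step 11. node 1  ⊔preds=[-2,3]  new=[-1,4]  old=[-1,3]  +wl: 0,2
  step 12. node 0  ⊔preds=[-1,4]  new=[-1,4]  old=[-1,3]  +wl: 
  step 13. node 2  ⊔preds=[-1,4]  new=[-2,4]  old=[-2,3]  +wl: 1
  step 14. node 1  ⊔preds=[-2,4]  new=[-1,4]  stable

Least fixpoint reached:
  node 0: [-1,4]
  node 1: [-1,4]
  node 2: [-2,4]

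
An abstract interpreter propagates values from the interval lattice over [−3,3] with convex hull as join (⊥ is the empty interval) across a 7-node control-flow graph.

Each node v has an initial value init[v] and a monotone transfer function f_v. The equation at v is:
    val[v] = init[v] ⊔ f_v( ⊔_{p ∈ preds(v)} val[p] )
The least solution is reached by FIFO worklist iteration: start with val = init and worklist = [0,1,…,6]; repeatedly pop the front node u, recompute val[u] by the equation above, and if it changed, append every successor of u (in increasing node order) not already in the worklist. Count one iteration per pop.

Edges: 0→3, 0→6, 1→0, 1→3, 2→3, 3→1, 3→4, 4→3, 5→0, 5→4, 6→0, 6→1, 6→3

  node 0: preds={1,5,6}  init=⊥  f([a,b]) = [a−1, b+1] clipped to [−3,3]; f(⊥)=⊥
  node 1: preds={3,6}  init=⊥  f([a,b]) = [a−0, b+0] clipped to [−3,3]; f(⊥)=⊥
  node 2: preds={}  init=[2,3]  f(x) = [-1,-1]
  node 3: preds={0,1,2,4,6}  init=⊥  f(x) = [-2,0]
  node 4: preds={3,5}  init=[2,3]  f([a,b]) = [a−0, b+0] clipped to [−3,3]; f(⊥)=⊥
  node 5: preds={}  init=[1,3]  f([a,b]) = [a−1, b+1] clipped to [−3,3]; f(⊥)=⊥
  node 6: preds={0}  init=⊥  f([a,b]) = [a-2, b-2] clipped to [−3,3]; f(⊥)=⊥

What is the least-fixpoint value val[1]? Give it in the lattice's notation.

Iteration log — 16 steps:
  step 1. node 0  ⊔preds=[1,3]  new=[0,3]  old=⊥  +wl: 
  step 2. node 1  ⊔preds=⊥  new=⊥  stable
  step 3. node 2  ⊔preds=⊥  new=[-1,3]  old=[2,3]  +wl: 
  step 4. node 3  ⊔preds=[-1,3]  new=[-2,0]  old=⊥  +wl: 1
  step 5. node 4  ⊔preds=[-2,3]  new=[-2,3]  old=[2,3]  +wl: 3
  step 6. node 5  ⊔preds=⊥  new=[1,3]  stable
  step 7. node 6  ⊔preds=[0,3]  new=[-2,1]  old=⊥  +wl: 0
  step 8. node 1  ⊔preds=[-2,1]  new=[-2,1]  old=⊥  +wl: 
  step 9. node 3  ⊔preds=[-2,3]  new=[-2,0]  stable
  step 10. node 0  ⊔preds=[-2,3]  new=[-3,3]  old=[0,3]  +wl: 3,6
  step 11. node 3  ⊔preds=[-3,3]  new=[-2,0]  stable
  step 12. node 6  ⊔preds=[-3,3]  new=[-3,1]  old=[-2,1]  +wl: 0,1,3
  step 13. node 0  ⊔preds=[-3,3]  new=[-3,3]  stable
  step 14. node 1  ⊔preds=[-3,1]  new=[-3,1]  old=[-2,1]  +wl: 0
  step 15. node 3  ⊔preds=[-3,3]  new=[-2,0]  stable
  step 16. node 0  ⊔preds=[-3,3]  new=[-3,3]  stable

Least fixpoint reached:
  node 0: [-3,3]
  node 1: [-3,1]
  node 2: [-1,3]
  node 3: [-2,0]
  node 4: [-2,3]
  node 5: [1,3]
  node 6: [-3,1]

[-3,1]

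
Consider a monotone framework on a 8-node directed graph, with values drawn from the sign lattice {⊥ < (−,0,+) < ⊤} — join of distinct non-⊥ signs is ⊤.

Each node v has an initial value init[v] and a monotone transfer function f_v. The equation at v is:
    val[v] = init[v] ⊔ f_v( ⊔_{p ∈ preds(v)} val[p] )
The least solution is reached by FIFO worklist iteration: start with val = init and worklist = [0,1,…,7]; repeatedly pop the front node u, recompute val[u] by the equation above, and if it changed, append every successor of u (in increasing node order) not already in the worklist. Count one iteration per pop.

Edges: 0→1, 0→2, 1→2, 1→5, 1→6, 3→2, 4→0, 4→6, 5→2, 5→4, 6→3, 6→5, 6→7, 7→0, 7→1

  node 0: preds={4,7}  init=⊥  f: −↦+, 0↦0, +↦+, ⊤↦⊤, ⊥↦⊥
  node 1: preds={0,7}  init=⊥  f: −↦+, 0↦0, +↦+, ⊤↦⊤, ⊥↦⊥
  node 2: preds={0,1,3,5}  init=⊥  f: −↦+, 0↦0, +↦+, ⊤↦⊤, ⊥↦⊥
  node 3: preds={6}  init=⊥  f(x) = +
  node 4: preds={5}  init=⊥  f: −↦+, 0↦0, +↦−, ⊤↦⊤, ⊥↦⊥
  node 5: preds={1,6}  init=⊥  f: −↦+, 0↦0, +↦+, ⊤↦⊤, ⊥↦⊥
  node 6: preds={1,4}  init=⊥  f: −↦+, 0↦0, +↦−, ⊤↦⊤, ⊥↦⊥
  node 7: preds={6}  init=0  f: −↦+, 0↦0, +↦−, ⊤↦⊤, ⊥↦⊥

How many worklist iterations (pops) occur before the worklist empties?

14

Iteration log — 14 steps:
  step 1. node 0  ⊔preds=0  new=0  old=⊥  +wl: 
  step 2. node 1  ⊔preds=0  new=0  old=⊥  +wl: 
  step 3. node 2  ⊔preds=0  new=0  old=⊥  +wl: 
  step 4. node 3  ⊔preds=⊥  new=+  old=⊥  +wl: 2
  step 5. node 4  ⊔preds=⊥  new=⊥  stable
  step 6. node 5  ⊔preds=0  new=0  old=⊥  +wl: 4
  step 7. node 6  ⊔preds=0  new=0  old=⊥  +wl: 3,5
  step 8. node 7  ⊔preds=0  new=0  stable
  step 9. node 2  ⊔preds=⊤  new=⊤  old=0  +wl: 
  step 10. node 4  ⊔preds=0  new=0  old=⊥  +wl: 0,6
  step 11. node 3  ⊔preds=0  new=+  stable
  step 12. node 5  ⊔preds=0  new=0  stable
  step 13. node 0  ⊔preds=0  new=0  stable
  step 14. node 6  ⊔preds=0  new=0  stable

Least fixpoint reached:
  node 0: 0
  node 1: 0
  node 2: ⊤
  node 3: +
  node 4: 0
  node 5: 0
  node 6: 0
  node 7: 0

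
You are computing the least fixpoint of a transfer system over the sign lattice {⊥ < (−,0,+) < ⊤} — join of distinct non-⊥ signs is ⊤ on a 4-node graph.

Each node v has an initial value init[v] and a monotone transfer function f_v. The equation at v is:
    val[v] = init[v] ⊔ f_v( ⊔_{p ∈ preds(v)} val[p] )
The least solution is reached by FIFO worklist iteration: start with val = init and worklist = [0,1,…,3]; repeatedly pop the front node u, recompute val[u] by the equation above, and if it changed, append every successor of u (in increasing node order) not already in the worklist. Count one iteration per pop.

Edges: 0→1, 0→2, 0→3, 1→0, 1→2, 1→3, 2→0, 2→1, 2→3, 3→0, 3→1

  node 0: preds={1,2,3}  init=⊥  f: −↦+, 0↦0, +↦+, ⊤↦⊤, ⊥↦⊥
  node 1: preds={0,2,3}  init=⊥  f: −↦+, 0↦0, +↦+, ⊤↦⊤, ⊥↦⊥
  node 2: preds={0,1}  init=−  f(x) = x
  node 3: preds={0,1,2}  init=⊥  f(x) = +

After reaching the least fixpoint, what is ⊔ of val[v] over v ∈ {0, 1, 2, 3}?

Iteration log — 8 steps:
  step 1. node 0  ⊔preds=−  new=+  old=⊥  +wl: 
  step 2. node 1  ⊔preds=⊤  new=⊤  old=⊥  +wl: 0
  step 3. node 2  ⊔preds=⊤  new=⊤  old=−  +wl: 1
  step 4. node 3  ⊔preds=⊤  new=+  old=⊥  +wl: 
  step 5. node 0  ⊔preds=⊤  new=⊤  old=+  +wl: 2,3
  step 6. node 1  ⊔preds=⊤  new=⊤  stable
  step 7. node 2  ⊔preds=⊤  new=⊤  stable
  step 8. node 3  ⊔preds=⊤  new=+  stable

Least fixpoint reached:
  node 0: ⊤
  node 1: ⊤
  node 2: ⊤
  node 3: +

⊤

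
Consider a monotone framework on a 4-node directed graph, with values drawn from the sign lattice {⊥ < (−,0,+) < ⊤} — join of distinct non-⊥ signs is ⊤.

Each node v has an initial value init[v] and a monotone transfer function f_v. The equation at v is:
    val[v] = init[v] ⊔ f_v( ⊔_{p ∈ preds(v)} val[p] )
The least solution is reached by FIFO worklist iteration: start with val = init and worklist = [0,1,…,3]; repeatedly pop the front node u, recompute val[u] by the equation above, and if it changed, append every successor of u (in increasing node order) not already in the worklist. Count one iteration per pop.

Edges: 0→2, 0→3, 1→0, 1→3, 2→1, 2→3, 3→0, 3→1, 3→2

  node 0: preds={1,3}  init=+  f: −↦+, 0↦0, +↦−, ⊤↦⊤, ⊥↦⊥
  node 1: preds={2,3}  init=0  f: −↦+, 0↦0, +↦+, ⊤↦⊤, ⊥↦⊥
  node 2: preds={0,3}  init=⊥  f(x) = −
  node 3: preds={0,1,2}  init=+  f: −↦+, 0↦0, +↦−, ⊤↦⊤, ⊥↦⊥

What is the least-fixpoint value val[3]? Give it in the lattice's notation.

Iteration log — 7 steps:
  step 1. node 0  ⊔preds=⊤  new=⊤  old=+  +wl: 
  step 2. node 1  ⊔preds=+  new=⊤  old=0  +wl: 0
  step 3. node 2  ⊔preds=⊤  new=−  old=⊥  +wl: 1
  step 4. node 3  ⊔preds=⊤  new=⊤  old=+  +wl: 2
  step 5. node 0  ⊔preds=⊤  new=⊤  stable
  step 6. node 1  ⊔preds=⊤  new=⊤  stable
  step 7. node 2  ⊔preds=⊤  new=−  stable

Least fixpoint reached:
  node 0: ⊤
  node 1: ⊤
  node 2: −
  node 3: ⊤

⊤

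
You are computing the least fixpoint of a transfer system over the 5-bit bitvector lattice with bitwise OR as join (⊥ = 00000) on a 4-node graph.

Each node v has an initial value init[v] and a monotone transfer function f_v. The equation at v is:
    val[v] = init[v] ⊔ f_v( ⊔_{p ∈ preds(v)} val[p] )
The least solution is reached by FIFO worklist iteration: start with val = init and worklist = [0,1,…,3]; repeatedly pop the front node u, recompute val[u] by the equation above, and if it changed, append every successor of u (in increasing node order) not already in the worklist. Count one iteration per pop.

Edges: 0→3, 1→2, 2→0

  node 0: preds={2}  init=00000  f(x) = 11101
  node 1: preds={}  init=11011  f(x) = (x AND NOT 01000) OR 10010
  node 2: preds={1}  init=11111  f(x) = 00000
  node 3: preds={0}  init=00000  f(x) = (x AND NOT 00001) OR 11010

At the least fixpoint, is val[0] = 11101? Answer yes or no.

yes

Worklist (4 pops):
  #1 pop 0: in=11111 → 11101 (was 00000); enqueue []
  #2 pop 1: in=00000 → 11011 (no change)
  #3 pop 2: in=11011 → 11111 (no change)
  #4 pop 3: in=11101 → 11110 (was 00000); enqueue []

Fixpoint:
  val[0] = 11101
  val[1] = 11011
  val[2] = 11111
  val[3] = 11110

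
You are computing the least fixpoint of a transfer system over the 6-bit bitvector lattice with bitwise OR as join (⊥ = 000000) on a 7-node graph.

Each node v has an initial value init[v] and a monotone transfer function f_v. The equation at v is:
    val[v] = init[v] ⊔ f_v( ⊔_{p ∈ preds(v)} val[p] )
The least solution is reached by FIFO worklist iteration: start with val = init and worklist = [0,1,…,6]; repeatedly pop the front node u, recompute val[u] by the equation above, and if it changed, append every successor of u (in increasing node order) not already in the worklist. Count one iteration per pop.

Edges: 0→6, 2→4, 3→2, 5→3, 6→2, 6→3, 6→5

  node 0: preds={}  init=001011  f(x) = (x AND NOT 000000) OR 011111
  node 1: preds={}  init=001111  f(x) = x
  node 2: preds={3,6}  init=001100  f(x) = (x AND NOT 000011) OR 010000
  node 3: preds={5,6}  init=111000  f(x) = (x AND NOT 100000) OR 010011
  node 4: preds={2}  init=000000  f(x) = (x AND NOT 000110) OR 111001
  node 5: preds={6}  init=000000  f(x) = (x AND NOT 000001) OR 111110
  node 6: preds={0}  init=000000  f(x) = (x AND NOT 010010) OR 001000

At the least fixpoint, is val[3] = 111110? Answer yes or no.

Worklist (11 pops):
  #1 pop 0: in=000000 → 011111 (was 001011); enqueue []
  #2 pop 1: in=000000 → 001111 (no change)
  #3 pop 2: in=111000 → 111100 (was 001100); enqueue []
  #4 pop 3: in=000000 → 111011 (was 111000); enqueue [2]
  #5 pop 4: in=111100 → 111001 (was 000000); enqueue []
  #6 pop 5: in=000000 → 111110 (was 000000); enqueue [3]
  #7 pop 6: in=011111 → 001101 (was 000000); enqueue [5]
  #8 pop 2: in=111111 → 111100 (no change)
  #9 pop 3: in=111111 → 111111 (was 111011); enqueue [2]
  #10 pop 5: in=001101 → 111110 (no change)
  #11 pop 2: in=111111 → 111100 (no change)

Fixpoint:
  val[0] = 011111
  val[1] = 001111
  val[2] = 111100
  val[3] = 111111
  val[4] = 111001
  val[5] = 111110
  val[6] = 001101

no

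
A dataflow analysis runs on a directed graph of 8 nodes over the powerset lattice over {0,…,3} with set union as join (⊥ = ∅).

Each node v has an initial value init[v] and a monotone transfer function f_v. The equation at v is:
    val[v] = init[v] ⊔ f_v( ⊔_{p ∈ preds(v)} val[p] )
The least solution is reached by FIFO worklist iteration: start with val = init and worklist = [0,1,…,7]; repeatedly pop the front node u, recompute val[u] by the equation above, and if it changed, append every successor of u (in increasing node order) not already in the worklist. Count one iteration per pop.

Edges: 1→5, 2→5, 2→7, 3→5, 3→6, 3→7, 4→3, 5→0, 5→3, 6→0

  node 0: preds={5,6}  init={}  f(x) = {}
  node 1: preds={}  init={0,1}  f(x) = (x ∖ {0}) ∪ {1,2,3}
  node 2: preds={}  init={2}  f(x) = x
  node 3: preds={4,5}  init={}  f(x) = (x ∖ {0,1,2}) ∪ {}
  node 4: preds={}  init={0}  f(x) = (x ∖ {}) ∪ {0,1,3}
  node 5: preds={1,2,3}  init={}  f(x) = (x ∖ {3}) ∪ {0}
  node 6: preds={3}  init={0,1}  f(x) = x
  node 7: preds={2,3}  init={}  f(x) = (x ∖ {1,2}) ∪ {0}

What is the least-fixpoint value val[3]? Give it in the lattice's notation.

{3}

Worklist (14 pops):
  #1 pop 0: in={0,1} → {} (no change)
  #2 pop 1: in={} → {0,1,2,3} (was {0,1}); enqueue []
  #3 pop 2: in={} → {2} (no change)
  #4 pop 3: in={0} → {} (no change)
  #5 pop 4: in={} → {0,1,3} (was {0}); enqueue [3]
  #6 pop 5: in={0,1,2,3} → {0,1,2} (was {}); enqueue [0]
  #7 pop 6: in={} → {0,1} (no change)
  #8 pop 7: in={2} → {0} (was {}); enqueue []
  #9 pop 3: in={0,1,2,3} → {3} (was {}); enqueue [5,6,7]
  #10 pop 0: in={0,1,2} → {} (no change)
  #11 pop 5: in={0,1,2,3} → {0,1,2} (no change)
  #12 pop 6: in={3} → {0,1,3} (was {0,1}); enqueue [0]
  #13 pop 7: in={2,3} → {0,3} (was {0}); enqueue []
  #14 pop 0: in={0,1,2,3} → {} (no change)

Fixpoint:
  val[0] = {}
  val[1] = {0,1,2,3}
  val[2] = {2}
  val[3] = {3}
  val[4] = {0,1,3}
  val[5] = {0,1,2}
  val[6] = {0,1,3}
  val[7] = {0,3}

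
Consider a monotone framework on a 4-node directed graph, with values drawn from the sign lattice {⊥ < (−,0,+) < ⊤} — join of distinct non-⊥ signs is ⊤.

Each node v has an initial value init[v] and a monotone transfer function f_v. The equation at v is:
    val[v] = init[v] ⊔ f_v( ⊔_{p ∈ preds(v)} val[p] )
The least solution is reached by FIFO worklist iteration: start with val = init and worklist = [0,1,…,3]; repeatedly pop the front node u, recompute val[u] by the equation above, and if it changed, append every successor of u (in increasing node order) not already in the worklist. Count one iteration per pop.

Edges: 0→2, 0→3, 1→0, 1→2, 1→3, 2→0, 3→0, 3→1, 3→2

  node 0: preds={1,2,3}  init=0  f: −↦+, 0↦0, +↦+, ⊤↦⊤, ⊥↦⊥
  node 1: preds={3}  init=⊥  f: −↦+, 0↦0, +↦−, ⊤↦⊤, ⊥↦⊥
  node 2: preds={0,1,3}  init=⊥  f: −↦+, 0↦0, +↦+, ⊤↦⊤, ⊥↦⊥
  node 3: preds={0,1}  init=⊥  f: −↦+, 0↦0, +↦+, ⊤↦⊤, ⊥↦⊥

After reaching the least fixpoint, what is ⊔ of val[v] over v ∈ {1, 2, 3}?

Iteration log — 9 steps:
  step 1. node 0  ⊔preds=⊥  new=0  stable
  step 2. node 1  ⊔preds=⊥  new=⊥  stable
  step 3. node 2  ⊔preds=0  new=0  old=⊥  +wl: 0
  step 4. node 3  ⊔preds=0  new=0  old=⊥  +wl: 1,2
  step 5. node 0  ⊔preds=0  new=0  stable
  step 6. node 1  ⊔preds=0  new=0  old=⊥  +wl: 0,3
  step 7. node 2  ⊔preds=0  new=0  stable
  step 8. node 0  ⊔preds=0  new=0  stable
  step 9. node 3  ⊔preds=0  new=0  stable

Least fixpoint reached:
  node 0: 0
  node 1: 0
  node 2: 0
  node 3: 0

0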